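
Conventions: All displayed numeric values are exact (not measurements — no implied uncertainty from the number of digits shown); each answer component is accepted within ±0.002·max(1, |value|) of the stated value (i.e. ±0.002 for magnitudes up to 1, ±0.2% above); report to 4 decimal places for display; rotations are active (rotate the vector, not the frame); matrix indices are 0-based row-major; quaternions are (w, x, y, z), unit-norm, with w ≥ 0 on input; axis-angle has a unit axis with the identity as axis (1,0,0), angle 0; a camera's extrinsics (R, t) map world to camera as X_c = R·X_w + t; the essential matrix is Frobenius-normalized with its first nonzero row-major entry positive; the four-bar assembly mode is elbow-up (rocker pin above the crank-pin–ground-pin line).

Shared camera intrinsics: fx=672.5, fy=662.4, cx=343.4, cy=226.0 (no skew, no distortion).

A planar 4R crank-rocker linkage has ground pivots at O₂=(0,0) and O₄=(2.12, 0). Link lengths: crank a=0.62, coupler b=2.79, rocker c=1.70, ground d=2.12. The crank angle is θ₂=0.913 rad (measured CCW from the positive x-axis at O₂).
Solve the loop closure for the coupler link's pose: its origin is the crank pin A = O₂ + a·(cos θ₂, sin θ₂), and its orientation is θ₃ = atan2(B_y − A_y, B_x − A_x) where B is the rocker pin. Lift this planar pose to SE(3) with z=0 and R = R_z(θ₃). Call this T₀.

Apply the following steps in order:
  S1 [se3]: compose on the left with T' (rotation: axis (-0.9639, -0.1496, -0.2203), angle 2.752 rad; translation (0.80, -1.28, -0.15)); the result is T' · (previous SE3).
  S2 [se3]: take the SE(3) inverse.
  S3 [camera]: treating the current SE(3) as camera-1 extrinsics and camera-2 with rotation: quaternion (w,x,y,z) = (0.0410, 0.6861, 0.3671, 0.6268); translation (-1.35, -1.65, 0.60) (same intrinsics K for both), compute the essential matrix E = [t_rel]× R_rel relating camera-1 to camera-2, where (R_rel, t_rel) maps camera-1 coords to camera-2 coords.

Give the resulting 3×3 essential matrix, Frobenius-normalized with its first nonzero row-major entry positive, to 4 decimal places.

matrix = [0.1452 0.1442 -0.1564; -0.4700 0.4212 -0.3127; 0.5011 0.2741 -0.3337]

source (fourbar_fk): coupler pose = R=[0.9381 -0.3462 0.0000; 0.3462 0.9381 0.0000; 0.0000 0.0000 1.0000], t=(0.3791, 0.4906, 0.0000)
after S1 (compose_se3): R=[0.9352 0.0399 0.3520; -0.1234 -0.8946 0.4295; 0.3320 -0.4451 -0.8316], t=(1.3046, -1.6392, -0.1220)
after S2 (invert_se3): R=[0.9352 -0.1234 0.3320; 0.0399 -0.8946 -0.4451; 0.3520 0.4295 -0.8316], t=(-1.3818, -1.5728, 0.1435)
after S3 (essential): [0.1452 0.1442 -0.1564; -0.4700 0.4212 -0.3127; 0.5011 0.2741 -0.3337]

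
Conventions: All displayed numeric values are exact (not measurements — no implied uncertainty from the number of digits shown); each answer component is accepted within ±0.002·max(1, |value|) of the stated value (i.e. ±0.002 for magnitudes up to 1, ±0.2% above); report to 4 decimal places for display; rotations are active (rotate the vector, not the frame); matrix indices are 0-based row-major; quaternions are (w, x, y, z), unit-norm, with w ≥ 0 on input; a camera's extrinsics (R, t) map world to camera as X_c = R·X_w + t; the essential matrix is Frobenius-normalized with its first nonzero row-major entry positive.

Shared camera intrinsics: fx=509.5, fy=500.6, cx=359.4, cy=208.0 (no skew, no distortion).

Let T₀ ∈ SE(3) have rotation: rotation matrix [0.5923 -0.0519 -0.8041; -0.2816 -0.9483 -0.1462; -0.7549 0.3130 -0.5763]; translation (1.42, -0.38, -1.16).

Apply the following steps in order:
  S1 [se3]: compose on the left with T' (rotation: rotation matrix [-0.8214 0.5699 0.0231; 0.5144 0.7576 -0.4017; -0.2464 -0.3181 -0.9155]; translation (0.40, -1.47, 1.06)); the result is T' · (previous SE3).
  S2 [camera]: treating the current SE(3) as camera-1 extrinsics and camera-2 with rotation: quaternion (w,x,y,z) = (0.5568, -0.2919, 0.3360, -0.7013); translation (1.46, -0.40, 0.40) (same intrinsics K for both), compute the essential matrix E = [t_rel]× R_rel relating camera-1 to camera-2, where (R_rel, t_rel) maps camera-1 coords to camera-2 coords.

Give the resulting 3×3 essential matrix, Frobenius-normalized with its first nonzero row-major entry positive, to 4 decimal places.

matrix = [0.3158 0.3926 0.4702; -0.0455 -0.2694 0.0365; -0.0899 0.5020 -0.4347]

after S1 (compose_se3): R=[-0.6644 -0.4906 0.5638; 0.3946 -0.8709 -0.2929; 0.6347 0.0279 0.7722], t=(-1.0097, -0.5615, 1.8929)
after S2 (essential): [0.3158 0.3926 0.4702; -0.0455 -0.2694 0.0365; -0.0899 0.5020 -0.4347]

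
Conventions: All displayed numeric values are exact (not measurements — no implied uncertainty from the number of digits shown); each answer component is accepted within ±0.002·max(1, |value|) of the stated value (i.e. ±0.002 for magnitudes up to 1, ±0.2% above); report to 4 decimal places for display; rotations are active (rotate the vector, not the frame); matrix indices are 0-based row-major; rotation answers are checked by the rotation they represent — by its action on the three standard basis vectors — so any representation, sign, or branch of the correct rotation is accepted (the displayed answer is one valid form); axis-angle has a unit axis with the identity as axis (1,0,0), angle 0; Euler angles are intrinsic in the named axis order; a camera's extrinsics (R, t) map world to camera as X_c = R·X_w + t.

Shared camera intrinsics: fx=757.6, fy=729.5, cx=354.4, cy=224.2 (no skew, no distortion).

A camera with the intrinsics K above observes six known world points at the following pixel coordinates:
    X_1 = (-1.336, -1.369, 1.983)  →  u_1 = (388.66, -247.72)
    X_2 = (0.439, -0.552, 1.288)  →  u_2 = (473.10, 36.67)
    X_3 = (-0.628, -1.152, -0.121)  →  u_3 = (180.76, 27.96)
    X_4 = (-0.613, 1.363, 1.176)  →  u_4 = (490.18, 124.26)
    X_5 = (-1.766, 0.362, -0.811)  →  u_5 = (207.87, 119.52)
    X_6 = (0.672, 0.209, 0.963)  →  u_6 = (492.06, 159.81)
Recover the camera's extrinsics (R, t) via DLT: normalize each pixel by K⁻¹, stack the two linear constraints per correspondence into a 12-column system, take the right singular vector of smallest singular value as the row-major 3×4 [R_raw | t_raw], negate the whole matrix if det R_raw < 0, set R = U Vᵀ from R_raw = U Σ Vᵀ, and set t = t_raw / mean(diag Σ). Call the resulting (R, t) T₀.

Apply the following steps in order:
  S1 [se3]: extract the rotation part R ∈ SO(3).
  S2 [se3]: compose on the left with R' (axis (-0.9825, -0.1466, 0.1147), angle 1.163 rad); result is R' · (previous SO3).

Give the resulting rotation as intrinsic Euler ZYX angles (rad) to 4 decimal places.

source (pnp_recover): camera pose = R=[0.3503 0.4891 0.7988; 0.6756 0.4587 -0.5772; -0.6487 0.7418 -0.1697], t=(-0.2300, -0.4200, 5.2699)
after S1 (rot_of_se3): [0.3503 0.4891 0.7988; 0.6756 0.4587 -0.5772; -0.6487 0.7418 -0.1697]
after S2 (compose_so3): [0.4620 0.3202 0.8271; -0.2345 0.9435 -0.2342; -0.8553 -0.0857 0.5110]

rotation (euler_zyx) = (-0.4697, 1.0262, -0.1663)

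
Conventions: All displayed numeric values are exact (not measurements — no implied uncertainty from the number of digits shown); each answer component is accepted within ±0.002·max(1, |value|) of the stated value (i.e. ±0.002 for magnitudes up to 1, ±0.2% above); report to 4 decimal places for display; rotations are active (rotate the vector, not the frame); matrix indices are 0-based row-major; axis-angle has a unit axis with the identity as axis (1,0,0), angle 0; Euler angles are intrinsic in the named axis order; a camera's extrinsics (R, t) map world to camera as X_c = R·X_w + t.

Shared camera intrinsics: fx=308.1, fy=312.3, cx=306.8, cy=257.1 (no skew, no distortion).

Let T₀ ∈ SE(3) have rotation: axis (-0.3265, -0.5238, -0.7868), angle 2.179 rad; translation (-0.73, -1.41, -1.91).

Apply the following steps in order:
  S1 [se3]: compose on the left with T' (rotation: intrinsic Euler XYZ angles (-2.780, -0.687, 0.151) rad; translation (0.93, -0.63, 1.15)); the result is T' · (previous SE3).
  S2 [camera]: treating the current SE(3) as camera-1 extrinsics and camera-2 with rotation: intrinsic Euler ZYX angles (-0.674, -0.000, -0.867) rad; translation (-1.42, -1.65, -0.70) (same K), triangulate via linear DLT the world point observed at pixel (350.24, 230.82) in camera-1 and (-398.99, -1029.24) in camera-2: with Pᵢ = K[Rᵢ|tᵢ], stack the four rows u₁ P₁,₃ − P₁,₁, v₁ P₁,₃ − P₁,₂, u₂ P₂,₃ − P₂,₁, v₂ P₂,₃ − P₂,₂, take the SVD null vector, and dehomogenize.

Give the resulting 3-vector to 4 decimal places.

after S1 (compose_se3): R=[-0.7935 0.4745 -0.3810; 0.5565 0.3125 -0.7698; -0.2462 -0.8229 -0.5120], t=(1.7474, 0.1398, 3.3655)
after S2 (triangulate): (0.5165, -1.2349, 0.4913)

result = (0.5165, -1.2349, 0.4913)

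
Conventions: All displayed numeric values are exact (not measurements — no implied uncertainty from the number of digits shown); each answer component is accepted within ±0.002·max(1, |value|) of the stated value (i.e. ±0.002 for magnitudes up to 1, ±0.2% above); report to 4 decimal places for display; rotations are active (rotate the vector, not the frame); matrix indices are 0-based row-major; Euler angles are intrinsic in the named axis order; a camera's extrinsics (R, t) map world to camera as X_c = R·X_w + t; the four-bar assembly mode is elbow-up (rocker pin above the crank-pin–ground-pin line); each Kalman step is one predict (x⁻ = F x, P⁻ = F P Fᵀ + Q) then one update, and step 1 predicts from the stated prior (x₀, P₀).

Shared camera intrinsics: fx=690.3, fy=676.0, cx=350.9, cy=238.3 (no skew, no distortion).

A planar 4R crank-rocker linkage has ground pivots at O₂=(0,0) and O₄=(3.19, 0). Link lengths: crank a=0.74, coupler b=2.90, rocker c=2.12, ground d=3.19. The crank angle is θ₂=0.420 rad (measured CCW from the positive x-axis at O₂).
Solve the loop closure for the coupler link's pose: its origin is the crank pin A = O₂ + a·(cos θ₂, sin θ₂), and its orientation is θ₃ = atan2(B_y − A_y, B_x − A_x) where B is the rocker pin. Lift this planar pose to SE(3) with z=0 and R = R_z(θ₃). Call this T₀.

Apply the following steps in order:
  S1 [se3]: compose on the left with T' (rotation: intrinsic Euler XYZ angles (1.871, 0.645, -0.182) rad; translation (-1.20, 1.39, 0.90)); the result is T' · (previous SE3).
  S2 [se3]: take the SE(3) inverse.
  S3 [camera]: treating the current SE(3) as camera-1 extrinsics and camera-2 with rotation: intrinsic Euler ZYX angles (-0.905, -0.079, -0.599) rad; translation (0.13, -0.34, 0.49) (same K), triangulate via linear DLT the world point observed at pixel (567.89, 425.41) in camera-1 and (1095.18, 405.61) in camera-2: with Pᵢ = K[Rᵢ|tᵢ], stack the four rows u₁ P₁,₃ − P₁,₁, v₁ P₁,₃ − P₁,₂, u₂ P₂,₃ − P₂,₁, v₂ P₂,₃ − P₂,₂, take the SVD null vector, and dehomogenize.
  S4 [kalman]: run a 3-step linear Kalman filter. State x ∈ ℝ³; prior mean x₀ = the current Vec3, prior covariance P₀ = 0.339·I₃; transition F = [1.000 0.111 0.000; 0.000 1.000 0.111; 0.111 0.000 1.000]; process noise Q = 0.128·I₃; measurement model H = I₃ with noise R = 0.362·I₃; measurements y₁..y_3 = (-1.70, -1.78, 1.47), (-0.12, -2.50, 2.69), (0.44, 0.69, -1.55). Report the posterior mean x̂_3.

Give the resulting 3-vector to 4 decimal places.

result = (-0.2144, -0.3903, 0.3767)

source (fourbar_fk): coupler pose = R=[0.7829 -0.6221 0.0000; 0.6221 0.7829 0.0000; 0.0000 0.0000 1.0000], t=(0.6757, 0.3017, 0.0000)
after S1 (compose_se3): R=[0.7053 -0.3757 0.6012; 0.3678 -0.5310 -0.7634; 0.6060 0.7595 -0.2363], t=(-0.6253, 1.7514, 1.1945)
after S2 (invert_se3): R=[0.7053 0.3678 0.6060; -0.3757 -0.5310 0.7595; 0.6012 -0.7634 -0.2363], t=(-0.9271, -0.2122, 1.9952)
after S3 (triangulate): (0.3142, 0.7128, 1.4094)
after S4 (kf_track): (-0.2144, -0.3903, 0.3767)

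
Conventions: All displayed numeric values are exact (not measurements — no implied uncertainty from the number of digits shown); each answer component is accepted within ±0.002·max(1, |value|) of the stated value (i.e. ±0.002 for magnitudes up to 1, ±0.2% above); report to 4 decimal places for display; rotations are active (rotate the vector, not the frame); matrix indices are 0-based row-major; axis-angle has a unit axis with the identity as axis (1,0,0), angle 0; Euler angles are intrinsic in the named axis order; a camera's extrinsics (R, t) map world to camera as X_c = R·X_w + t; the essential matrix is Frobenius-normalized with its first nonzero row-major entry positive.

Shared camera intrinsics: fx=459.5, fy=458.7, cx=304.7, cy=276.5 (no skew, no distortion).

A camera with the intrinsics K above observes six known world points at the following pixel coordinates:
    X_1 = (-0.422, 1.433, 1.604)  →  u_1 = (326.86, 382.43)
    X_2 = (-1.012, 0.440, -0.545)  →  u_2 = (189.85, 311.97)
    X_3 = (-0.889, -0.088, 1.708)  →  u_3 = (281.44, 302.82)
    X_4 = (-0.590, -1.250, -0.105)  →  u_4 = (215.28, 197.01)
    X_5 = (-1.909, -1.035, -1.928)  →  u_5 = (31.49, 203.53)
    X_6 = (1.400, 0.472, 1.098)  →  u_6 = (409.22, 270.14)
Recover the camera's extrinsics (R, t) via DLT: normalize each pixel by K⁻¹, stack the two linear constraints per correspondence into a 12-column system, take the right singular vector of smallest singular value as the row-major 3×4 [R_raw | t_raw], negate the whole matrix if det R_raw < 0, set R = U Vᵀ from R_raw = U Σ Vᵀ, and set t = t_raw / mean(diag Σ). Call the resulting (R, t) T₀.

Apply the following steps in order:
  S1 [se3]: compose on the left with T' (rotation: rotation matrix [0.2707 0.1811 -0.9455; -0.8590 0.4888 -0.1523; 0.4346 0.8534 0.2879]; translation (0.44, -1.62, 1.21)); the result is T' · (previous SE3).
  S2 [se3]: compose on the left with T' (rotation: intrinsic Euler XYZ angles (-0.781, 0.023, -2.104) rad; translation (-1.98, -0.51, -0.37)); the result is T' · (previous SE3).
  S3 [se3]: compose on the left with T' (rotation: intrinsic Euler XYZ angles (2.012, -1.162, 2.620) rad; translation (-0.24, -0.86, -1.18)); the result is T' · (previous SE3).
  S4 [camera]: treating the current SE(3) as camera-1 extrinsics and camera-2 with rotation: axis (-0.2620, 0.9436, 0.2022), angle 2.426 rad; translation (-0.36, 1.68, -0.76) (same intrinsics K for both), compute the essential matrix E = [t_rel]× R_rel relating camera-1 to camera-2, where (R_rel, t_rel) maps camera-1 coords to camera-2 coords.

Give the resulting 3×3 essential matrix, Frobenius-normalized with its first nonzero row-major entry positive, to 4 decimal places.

matrix = [0.5445 -0.2085 0.2425; 0.0251 0.5036 0.4884; 0.2736 -0.1746 0.0569]

source (pnp_recover): camera pose = R=[0.8496 0.2476 0.4657; -0.3876 0.8919 0.2330; -0.3577 -0.3784 0.8537], t=(-0.4101, -0.2200, 5.9303)
after S1 (compose_se3): R=[0.4979 0.5863 -0.6390; -0.8648 0.2809 -0.4161; -0.0645 0.7598 0.6470], t=(-5.3178, -2.2785, 2.5513)
after S2 (compose_se3): R=[-0.9991 -0.0386 -0.0187; -0.0216 0.0756 0.9969; -0.0371 0.9964 -0.0764], t=(-1.1807, 5.3486, -2.6100)
after S3 (compose_se3): R=[0.3826 -0.9160 -0.1209; -0.5098 -0.3184 0.7992; -0.7706 -0.2442 -0.5888], t=(1.5025, 3.6715, -4.8191)
after S4 (essential): [0.5445 -0.2085 0.2425; 0.0251 0.5036 0.4884; 0.2736 -0.1746 0.0569]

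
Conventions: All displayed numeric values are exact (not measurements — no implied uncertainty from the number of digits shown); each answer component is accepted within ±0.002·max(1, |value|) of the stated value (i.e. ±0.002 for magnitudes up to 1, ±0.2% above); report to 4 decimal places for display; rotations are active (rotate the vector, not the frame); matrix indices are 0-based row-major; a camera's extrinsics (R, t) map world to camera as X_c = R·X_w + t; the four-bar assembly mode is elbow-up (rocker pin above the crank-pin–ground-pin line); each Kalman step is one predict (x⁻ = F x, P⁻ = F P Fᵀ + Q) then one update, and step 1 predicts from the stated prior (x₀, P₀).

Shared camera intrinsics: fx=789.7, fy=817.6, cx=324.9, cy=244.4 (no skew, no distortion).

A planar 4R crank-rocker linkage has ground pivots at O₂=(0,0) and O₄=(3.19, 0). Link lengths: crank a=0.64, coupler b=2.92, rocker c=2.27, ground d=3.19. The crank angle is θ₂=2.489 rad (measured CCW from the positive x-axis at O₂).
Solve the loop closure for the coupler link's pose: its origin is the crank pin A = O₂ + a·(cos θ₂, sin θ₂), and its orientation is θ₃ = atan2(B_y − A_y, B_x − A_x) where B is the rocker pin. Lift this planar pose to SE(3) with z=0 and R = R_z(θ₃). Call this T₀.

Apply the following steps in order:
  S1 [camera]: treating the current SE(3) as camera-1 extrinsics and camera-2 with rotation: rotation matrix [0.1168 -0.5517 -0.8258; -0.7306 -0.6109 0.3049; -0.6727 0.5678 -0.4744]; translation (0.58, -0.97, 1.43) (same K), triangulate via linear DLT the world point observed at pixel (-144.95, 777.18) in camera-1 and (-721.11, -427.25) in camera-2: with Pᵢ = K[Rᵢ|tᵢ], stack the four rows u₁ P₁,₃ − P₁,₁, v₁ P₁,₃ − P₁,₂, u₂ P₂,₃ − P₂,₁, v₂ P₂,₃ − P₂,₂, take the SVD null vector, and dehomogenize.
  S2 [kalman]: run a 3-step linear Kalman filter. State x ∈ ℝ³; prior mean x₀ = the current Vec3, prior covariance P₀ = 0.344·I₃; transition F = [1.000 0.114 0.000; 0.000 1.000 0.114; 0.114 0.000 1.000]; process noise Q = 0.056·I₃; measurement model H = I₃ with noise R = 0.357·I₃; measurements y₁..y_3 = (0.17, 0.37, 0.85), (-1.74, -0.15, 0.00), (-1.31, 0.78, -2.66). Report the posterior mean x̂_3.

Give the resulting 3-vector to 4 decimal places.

source (fourbar_fk): coupler pose = R=[0.8516 -0.5242 0.0000; 0.5242 0.8516 0.0000; 0.0000 0.0000 1.0000], t=(-0.5085, 0.3886, 0.0000)
after S1 (triangulate): (-0.0824, 1.0394, 1.8884)
after S2 (kf_track): (-0.9765, 0.4621, -0.5801)

result = (-0.9765, 0.4621, -0.5801)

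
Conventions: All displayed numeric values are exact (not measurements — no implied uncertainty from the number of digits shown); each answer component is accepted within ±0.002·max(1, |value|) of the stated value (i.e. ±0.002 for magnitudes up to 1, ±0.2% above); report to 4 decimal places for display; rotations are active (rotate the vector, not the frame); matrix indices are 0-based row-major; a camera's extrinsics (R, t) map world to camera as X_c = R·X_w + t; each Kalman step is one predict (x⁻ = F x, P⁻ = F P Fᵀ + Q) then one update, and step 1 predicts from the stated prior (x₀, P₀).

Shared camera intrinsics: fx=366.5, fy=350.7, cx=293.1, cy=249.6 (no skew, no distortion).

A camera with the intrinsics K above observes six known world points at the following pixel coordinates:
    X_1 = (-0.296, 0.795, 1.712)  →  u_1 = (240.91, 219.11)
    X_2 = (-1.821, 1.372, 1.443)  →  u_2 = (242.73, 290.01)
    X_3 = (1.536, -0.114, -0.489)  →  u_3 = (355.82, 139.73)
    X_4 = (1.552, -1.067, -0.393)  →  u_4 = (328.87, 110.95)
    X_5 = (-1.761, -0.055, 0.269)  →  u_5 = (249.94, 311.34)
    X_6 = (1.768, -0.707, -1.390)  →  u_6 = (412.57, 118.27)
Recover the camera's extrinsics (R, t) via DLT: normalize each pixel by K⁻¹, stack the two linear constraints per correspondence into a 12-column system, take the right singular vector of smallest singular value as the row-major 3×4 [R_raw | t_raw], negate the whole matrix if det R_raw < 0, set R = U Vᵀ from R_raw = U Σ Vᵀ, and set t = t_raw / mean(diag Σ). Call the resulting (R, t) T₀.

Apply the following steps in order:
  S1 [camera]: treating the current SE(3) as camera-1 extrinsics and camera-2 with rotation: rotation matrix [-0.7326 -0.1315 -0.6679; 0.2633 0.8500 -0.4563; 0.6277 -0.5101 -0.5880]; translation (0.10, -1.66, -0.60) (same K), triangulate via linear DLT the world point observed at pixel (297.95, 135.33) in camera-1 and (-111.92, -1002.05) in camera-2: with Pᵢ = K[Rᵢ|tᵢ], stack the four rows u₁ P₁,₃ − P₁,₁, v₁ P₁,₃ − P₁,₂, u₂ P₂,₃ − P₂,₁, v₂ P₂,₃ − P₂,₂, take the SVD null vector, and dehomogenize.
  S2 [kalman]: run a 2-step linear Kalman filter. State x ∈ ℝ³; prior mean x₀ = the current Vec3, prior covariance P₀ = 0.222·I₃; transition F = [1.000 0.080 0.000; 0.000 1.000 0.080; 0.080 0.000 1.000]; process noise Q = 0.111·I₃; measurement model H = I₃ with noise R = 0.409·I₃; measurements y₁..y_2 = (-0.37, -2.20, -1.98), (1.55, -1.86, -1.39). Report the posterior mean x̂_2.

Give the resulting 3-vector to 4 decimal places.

result = (0.7992, -1.7028, -1.0469)

source (pnp_recover): camera pose = R=[0.3322 0.4407 -0.8340; -0.9417 0.1041 -0.3200; -0.0542 0.8916 0.4495], t=(0.1001, -0.4701, 6.0601)
after S1 (triangulate): (1.1854, -0.9206, 0.0234)
after S2 (kf_track): (0.7992, -1.7028, -1.0469)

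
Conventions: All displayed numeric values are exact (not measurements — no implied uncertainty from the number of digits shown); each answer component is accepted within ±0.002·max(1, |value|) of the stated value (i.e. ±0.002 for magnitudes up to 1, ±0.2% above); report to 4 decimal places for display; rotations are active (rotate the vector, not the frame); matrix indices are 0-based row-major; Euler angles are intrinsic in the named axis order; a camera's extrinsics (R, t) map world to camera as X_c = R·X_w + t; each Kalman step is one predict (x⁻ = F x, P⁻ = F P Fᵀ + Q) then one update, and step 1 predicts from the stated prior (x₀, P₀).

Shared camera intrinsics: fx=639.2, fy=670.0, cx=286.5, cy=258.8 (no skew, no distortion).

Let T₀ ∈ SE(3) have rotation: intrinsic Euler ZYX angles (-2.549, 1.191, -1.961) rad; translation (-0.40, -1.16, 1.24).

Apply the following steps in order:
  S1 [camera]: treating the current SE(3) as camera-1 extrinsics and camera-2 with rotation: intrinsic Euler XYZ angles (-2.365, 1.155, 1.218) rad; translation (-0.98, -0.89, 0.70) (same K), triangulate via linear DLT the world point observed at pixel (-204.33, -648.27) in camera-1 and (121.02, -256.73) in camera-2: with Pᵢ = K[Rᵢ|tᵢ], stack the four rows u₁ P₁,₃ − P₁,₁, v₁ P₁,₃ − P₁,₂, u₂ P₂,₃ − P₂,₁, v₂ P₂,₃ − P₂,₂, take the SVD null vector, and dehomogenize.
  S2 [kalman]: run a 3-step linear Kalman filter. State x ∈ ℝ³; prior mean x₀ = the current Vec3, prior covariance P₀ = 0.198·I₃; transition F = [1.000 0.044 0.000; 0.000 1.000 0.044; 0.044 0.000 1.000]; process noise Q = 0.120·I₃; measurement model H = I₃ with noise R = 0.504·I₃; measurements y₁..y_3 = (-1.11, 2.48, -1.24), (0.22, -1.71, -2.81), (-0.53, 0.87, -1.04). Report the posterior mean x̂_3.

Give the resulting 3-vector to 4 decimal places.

after S1 (triangulate): (0.0842, -1.5330, -0.1473)
after S2 (kf_track): (-0.3233, -0.1265, -1.2786)

result = (-0.3233, -0.1265, -1.2786)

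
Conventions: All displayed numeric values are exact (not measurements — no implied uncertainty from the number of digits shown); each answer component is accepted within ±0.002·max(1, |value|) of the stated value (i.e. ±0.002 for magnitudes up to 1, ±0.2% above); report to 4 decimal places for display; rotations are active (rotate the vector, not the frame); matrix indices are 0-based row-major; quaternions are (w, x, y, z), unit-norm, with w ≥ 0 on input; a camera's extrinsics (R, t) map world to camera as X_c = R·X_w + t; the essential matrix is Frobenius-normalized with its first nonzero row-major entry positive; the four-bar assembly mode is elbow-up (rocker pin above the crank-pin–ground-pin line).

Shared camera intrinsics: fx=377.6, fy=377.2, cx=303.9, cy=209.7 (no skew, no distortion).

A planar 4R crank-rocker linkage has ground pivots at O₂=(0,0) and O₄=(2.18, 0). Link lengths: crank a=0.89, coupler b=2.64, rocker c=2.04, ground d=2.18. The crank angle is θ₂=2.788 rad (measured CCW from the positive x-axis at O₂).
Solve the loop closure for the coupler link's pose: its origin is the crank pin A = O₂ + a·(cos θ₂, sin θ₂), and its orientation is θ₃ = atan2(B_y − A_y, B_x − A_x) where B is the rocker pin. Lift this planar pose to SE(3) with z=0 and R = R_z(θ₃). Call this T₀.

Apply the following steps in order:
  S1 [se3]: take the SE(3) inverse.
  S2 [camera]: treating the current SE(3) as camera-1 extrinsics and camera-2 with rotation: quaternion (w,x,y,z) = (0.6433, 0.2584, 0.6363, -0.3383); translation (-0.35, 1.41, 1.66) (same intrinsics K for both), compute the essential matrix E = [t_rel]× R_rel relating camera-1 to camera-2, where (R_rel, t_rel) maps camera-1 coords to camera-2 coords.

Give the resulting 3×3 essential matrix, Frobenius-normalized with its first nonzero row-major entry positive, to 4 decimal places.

source (fourbar_fk): coupler pose = R=[0.8129 -0.5824 0.0000; 0.5824 0.8129 0.0000; 0.0000 0.0000 1.0000], t=(-0.8349, 0.3082, 0.0000)
after S1 (invert_se3): R=[0.8129 0.5824 0.0000; -0.5824 0.8129 0.0000; 0.0000 0.0000 1.0000], t=(0.4992, -0.7368, 0.0000)
after S2 (essential): [0.5127 0.1375 -0.4668; -0.2239 -0.3843 -0.3758; 0.1714 0.2695 0.2435]

matrix = [0.5127 0.1375 -0.4668; -0.2239 -0.3843 -0.3758; 0.1714 0.2695 0.2435]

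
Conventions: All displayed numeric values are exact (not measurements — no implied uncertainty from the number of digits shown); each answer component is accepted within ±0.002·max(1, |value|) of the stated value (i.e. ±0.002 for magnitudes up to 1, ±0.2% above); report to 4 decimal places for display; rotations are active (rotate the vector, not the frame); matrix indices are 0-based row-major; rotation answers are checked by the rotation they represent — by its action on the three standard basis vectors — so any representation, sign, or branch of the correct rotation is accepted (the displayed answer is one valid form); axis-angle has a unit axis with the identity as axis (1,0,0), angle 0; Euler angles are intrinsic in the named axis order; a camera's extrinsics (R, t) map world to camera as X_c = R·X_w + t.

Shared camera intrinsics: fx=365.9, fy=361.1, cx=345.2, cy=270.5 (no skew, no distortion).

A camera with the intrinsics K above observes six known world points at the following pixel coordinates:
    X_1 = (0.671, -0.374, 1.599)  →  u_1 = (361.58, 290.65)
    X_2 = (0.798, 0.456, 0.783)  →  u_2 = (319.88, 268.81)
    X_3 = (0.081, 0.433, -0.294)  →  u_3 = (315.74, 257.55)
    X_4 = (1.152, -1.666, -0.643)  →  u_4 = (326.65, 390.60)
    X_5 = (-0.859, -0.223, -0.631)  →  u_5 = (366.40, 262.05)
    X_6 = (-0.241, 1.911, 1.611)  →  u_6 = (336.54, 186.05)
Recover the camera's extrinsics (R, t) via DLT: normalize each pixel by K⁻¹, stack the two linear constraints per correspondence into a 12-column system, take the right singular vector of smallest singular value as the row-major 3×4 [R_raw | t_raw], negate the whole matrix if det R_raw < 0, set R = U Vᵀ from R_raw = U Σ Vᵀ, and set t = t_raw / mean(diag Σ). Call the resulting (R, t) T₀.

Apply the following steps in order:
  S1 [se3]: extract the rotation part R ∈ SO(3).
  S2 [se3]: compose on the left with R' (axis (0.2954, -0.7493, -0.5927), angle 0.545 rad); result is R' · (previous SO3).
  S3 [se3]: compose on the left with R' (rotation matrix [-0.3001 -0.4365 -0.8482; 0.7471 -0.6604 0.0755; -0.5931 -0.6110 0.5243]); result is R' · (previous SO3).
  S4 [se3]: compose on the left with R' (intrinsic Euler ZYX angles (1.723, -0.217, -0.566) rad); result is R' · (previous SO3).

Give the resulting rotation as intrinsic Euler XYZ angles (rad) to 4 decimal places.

rotation (euler_xyz) = (1.2240, -0.5724, 0.3681)

source (pnp_recover): camera pose = R=[-0.7052 -0.5326 0.4680; 0.5296 -0.8346 -0.1517; 0.4714 0.1409 0.8706], t=(-0.1000, 0.0400, 6.6788)
after S1 (rot_of_se3): [-0.7052 -0.5326 0.4680; 0.5296 -0.8346 -0.1517; 0.4714 0.1409 0.8706]
after S2 (compose_so3): [-0.6613 -0.7501 0.0041; 0.6934 -0.6133 -0.3782; 0.2862 -0.2472 0.9257]
after S3 (compose_so3): [-0.3470 0.7025 -0.6214; -0.9304 -0.1741 0.3227; 0.1185 0.6901 0.7140]
after S4 (compose_so3): [0.7843 -0.3025 -0.5417; -0.3530 0.5005 -0.7905; 0.5102 0.8112 0.2857]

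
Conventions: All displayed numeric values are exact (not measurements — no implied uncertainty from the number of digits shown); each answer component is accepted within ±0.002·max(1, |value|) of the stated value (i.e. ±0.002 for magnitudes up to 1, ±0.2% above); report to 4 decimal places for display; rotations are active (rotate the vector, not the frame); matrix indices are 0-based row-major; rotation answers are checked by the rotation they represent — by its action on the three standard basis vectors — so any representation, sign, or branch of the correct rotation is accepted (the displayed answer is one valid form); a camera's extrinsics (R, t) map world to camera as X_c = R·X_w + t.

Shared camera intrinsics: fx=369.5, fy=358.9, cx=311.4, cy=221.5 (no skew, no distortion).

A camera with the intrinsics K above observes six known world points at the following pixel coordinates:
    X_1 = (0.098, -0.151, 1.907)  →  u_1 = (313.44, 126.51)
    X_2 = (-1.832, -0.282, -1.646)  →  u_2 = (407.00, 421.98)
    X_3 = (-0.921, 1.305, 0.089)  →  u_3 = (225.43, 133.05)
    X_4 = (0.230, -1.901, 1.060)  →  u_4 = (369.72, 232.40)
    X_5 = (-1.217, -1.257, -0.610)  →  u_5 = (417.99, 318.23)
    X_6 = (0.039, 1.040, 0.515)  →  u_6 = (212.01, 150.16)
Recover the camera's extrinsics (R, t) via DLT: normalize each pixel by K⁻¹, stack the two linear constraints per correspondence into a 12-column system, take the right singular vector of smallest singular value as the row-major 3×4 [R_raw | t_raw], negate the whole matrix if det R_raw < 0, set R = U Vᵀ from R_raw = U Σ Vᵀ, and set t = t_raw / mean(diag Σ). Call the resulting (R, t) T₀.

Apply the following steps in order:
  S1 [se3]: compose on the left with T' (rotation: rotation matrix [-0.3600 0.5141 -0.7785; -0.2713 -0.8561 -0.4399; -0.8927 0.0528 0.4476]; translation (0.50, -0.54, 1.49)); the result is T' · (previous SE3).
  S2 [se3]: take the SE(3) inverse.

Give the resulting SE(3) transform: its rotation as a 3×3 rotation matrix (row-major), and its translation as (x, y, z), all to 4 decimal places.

source (pnp_recover): camera pose = R=[-0.6888 -0.6867 0.2324; 0.1868 -0.4778 -0.8584; 0.7005 -0.5478 0.4574], t=(-0.4499, 0.1400, 4.2900)
after S1 (compose_se3): R=[-0.2014 0.4281 -0.8810; -0.2812 0.8363 0.4706; 0.9383 0.3426 -0.0480], t=(-2.6059, -2.4250, 3.8194)
after S2 (invert_se3): R=[-0.2014 -0.2812 0.9383; 0.4281 0.8363 0.3426; -0.8810 0.4706 -0.0480], t=(-4.7904, 1.8352, -0.9712)

rotation (matrix) = ((-0.2014, -0.2812, 0.9383), (0.4281, 0.8363, 0.3426), (-0.8810, 0.4706, -0.0480)), translation = (-4.7904, 1.8352, -0.9712)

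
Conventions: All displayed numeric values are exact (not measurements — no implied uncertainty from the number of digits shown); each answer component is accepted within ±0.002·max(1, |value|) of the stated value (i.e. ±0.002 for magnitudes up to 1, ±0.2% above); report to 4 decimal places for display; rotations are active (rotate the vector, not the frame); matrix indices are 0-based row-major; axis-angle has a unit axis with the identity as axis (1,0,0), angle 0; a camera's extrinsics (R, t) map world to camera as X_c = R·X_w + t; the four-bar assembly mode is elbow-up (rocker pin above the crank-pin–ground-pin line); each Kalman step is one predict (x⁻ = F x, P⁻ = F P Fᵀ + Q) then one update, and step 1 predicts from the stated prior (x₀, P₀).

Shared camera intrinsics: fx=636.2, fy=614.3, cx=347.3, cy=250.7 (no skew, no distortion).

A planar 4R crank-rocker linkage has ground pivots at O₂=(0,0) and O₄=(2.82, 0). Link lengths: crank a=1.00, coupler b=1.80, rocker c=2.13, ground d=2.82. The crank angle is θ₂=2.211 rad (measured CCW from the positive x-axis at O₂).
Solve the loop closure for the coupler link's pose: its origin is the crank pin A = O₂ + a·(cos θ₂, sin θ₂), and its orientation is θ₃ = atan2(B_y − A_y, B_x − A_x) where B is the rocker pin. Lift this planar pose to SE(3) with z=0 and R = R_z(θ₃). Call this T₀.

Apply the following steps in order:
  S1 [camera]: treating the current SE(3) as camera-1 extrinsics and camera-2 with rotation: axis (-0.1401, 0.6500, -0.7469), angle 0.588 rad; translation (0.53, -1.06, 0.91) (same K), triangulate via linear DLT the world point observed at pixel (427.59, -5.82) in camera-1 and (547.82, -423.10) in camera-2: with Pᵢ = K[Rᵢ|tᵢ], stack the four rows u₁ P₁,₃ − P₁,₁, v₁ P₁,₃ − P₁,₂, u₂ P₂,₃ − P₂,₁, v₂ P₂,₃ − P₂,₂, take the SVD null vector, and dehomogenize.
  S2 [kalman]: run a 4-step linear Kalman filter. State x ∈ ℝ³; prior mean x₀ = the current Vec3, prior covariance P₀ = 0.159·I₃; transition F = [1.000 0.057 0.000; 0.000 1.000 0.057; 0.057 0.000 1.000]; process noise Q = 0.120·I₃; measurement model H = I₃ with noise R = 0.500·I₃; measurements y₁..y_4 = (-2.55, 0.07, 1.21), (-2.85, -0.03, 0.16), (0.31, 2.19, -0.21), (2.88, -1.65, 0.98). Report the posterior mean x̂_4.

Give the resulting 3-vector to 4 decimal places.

source (fourbar_fk): coupler pose = R=[0.9610 -0.2765 0.0000; 0.2765 0.9610 0.0000; 0.0000 0.0000 1.0000], t=(-0.5974, 0.8020, 0.0000)
after S1 (triangulate): (0.3610, -1.5861, 1.4907)
after S2 (kf_track): (0.5782, -0.2486, 0.6581)

result = (0.5782, -0.2486, 0.6581)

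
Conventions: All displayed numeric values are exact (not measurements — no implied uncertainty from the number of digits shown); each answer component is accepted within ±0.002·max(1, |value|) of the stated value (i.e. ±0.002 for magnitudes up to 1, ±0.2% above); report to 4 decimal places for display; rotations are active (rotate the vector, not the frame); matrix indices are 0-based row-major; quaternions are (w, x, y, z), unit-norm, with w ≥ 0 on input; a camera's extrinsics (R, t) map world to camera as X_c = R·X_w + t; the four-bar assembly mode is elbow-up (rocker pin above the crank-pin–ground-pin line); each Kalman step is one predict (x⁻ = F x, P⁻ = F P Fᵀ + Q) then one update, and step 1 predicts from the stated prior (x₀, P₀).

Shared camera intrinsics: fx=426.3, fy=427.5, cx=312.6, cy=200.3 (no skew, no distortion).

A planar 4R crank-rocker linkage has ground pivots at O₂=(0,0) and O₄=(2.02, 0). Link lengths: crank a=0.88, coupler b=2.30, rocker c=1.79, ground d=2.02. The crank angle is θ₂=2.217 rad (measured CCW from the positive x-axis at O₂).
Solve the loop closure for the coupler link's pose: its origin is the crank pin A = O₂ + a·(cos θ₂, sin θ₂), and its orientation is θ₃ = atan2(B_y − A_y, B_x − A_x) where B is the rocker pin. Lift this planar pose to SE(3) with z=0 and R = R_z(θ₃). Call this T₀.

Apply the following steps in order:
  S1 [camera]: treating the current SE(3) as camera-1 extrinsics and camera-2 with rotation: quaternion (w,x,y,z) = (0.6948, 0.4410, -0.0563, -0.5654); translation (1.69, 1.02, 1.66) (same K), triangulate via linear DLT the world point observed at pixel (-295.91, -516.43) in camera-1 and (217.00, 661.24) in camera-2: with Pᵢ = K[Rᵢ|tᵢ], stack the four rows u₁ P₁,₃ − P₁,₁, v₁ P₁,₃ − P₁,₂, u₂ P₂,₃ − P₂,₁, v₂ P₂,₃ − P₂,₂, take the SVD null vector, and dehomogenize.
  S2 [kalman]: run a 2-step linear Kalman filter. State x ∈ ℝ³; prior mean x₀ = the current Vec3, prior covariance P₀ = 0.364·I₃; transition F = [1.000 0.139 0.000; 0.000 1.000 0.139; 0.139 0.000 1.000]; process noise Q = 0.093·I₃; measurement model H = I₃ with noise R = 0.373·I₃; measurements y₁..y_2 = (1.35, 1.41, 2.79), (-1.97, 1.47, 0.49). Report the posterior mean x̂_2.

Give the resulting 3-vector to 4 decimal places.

result = (-0.7906, 0.8439, 1.2692)

source (fourbar_fk): coupler pose = R=[0.8964 -0.4433 0.0000; 0.4433 0.8964 0.0000; 0.0000 0.0000 1.0000], t=(-0.5299, 0.7026, 0.0000)
after S1 (triangulate): (-1.3913, -1.5335, 0.7687)
after S2 (kf_track): (-0.7906, 0.8439, 1.2692)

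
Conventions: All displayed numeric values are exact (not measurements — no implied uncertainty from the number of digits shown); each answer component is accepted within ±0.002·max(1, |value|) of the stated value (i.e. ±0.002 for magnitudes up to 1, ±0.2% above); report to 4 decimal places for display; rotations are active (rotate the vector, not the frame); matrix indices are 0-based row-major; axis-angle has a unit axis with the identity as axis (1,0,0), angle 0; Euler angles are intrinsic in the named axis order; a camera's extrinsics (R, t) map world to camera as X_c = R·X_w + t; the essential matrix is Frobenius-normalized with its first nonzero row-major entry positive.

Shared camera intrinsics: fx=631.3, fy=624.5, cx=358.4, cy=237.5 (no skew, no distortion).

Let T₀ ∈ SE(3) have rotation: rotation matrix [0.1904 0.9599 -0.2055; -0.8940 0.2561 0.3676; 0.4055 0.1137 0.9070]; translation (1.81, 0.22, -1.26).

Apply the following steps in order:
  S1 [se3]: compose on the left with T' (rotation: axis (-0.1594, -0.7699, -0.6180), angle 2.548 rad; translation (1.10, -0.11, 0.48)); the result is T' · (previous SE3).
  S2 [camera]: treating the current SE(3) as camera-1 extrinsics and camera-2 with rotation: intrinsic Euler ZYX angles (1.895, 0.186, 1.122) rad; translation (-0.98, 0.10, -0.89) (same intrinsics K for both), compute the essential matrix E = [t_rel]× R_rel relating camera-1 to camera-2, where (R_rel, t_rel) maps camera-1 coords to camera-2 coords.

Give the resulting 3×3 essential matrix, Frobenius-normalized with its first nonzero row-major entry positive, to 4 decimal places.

after S1 (compose_se3): R=[-0.7602 -0.6337 0.1433; 0.1379 0.0581 0.9887; -0.6349 0.7714 0.0432], t=(0.1245, -1.4819, 1.9217)
after S2 (essential): [0.5007 -0.4632 -0.1701; 0.2759 0.3829 0.0047; 0.3936 0.3572 -0.0225]

matrix = [0.5007 -0.4632 -0.1701; 0.2759 0.3829 0.0047; 0.3936 0.3572 -0.0225]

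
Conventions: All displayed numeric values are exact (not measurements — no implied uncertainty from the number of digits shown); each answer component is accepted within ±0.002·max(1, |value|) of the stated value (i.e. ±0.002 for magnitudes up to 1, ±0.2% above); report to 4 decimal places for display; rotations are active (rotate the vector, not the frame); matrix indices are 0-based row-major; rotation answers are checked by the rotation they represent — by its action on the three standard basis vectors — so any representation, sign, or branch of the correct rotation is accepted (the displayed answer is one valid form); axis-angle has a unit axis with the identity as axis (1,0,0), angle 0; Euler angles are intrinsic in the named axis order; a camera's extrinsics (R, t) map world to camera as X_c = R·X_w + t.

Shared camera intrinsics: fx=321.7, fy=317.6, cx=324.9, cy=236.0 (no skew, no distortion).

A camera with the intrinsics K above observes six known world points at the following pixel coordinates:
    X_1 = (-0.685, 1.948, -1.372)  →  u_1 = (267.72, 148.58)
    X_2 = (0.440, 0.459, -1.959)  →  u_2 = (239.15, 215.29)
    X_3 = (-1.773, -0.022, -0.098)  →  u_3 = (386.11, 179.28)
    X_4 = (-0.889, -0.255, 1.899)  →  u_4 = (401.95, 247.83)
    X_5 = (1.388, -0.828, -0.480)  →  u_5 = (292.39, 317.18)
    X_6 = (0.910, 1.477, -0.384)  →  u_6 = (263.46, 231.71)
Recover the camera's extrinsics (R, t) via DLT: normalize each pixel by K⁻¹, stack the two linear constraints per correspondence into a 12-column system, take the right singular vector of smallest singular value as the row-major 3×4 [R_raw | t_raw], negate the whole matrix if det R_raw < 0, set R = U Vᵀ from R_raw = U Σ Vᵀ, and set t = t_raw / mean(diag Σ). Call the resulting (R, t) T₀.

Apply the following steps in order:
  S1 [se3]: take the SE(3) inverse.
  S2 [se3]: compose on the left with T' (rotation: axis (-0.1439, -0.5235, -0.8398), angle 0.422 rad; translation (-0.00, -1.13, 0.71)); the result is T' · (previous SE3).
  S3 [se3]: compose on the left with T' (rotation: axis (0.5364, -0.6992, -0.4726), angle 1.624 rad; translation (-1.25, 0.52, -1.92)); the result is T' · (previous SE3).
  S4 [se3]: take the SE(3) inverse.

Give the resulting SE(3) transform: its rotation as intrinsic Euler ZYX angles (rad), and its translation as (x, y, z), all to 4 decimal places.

rotation (euler_zyx) = (-2.5468, 0.6909, -0.0622), translation = (-2.4632, -1.9194, 7.6305)

source (pnp_recover): camera pose = R=[-0.6444 -0.5158 0.5645; 0.7473 -0.5814 0.3218; 0.1622 0.6292 0.7601], t=(0.1201, 0.2000, 6.7802)
after S1 (invert_se3): R=[-0.6444 0.7473 0.1622; -0.5158 -0.5814 0.6292; 0.5645 0.3218 0.7601], t=(-1.1720, -4.0882, -5.2857)
after S2 (compose_se3): R=[-0.8849 0.4137 0.2140; -0.2105 -0.7651 0.6086; 0.4155 0.4935 0.7641], t=(-1.4273, -5.0779, -4.6194)
after S3 (compose_se3): R=[-0.6383 -0.4318 -0.6372; 0.5920 -0.8045 -0.0479; -0.4920 -0.4078 0.7692], t=(2.4614, 0.2795, -7.8638)
after S4 (invert_se3): R=[-0.6383 0.5920 -0.4920; -0.4318 -0.8045 -0.4078; -0.6372 -0.0479 0.7692], t=(-2.4632, -1.9194, 7.6305)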